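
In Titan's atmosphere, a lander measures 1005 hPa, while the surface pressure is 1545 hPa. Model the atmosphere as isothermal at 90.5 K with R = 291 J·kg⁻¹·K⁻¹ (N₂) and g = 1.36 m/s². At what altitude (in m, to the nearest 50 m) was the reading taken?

z ≈ 8350 m

Scale height: H = RT/g = 291 × 90.5 / 1.36 = 19364 m.
Invert the barometric formula: z = H ln(P₀/P).
P₀/P = 1545/1005 = 1.5373; ln(1.5373) = 0.43003.
z = 19364 × 0.43003 = 8327.1 m.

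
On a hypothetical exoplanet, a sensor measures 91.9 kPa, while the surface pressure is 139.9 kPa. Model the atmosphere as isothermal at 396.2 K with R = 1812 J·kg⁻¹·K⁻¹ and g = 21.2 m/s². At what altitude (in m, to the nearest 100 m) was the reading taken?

z ≈ 14200 m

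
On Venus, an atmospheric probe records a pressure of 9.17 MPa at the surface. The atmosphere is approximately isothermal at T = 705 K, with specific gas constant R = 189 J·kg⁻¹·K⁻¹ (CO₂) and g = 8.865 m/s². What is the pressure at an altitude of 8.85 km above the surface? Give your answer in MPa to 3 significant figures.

P ≈ 5.09 MPa

Scale height: H = RT/g = 189 × 705 / 8.865 = 15030 m.
Barometric formula: P = P₀ exp(−z/H).
z/H = 8850.0/15030 = 0.58882; exp(−0.58882) = 0.55498.
P = 9.17 × 0.55498 = 5.0892 MPa.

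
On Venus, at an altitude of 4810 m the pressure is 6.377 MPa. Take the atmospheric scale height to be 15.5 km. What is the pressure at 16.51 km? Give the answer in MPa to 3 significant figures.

P ≈ 3.00 MPa

Between two levels, P₂ = P₁ exp(−Δz/H) with Δz = z₂ − z₁.
Δz = 16510 − 4810.0 = 11700 m; Δz/H = 11700/15500 = 0.75484.
P₂ = 6.377 × exp(−0.75484) = 6.377 × 0.47009 = 2.9978 MPa.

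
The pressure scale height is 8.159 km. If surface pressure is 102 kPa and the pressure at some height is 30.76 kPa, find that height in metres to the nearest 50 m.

Invert the barometric formula: z = H ln(P₀/P).
P₀/P = 102/30.76 = 3.3160; ln(3.3160) = 1.1988.
z = 8159.0 × 1.1988 = 9781.0 m.

z ≈ 9800 m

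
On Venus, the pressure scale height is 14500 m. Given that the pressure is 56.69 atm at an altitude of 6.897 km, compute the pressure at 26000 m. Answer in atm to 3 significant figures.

P ≈ 15.2 atm

Between two levels, P₂ = P₁ exp(−Δz/H) with Δz = z₂ − z₁.
Δz = 26000 − 6897.0 = 19103 m; Δz/H = 19103/14500 = 1.3174.
P₂ = 56.69 × exp(−1.3174) = 56.69 × 0.26783 = 15.183 atm.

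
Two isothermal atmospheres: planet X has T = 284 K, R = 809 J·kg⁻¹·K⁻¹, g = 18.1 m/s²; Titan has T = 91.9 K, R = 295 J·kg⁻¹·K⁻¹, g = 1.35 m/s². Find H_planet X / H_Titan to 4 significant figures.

H_planet X/H_Titan ≈ 0.6321

H = RT/g for each body.
H_planet X = 809 × 284 / 18.1 = 12694 m.
H_Titan = 295 × 91.9 / 1.35 = 20082 m.
H_planet X/H_Titan = 12694/20082 = 0.63211.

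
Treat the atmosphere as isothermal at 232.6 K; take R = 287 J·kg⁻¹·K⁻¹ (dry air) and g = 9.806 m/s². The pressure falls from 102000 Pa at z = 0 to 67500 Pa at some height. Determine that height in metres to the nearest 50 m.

z ≈ 2800 m

Scale height: H = RT/g = 287 × 232.6 / 9.806 = 6807.7 m.
Invert the barometric formula: z = H ln(P₀/P).
P₀/P = 102000/67500 = 1.5111; ln(1.5111) = 0.41284.
z = 6807.7 × 0.41284 = 2810.5 m.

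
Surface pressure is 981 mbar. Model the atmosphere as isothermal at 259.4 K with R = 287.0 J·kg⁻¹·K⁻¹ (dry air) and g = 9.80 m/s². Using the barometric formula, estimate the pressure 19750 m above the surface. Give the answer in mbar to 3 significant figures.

Scale height: H = RT/g = 287.0 × 259.4 / 9.80 = 7596.7 m.
Barometric formula: P = P₀ exp(−z/H).
z/H = 19750/7596.7 = 2.5998; exp(−2.5998) = 0.074288.
P = 981 × 0.074288 = 72.877 mbar.

P ≈ 72.9 mbar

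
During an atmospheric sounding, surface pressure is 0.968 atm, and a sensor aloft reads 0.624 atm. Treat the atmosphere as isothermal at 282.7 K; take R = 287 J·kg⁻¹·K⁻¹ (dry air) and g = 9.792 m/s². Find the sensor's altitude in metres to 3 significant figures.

Scale height: H = RT/g = 287 × 282.7 / 9.792 = 8285.8 m.
Invert the barometric formula: z = H ln(P₀/P).
P₀/P = 0.968/0.624 = 1.5513; ln(1.5513) = 0.43909.
z = 8285.8 × 0.43909 = 3638.2 m.

z ≈ 3640 m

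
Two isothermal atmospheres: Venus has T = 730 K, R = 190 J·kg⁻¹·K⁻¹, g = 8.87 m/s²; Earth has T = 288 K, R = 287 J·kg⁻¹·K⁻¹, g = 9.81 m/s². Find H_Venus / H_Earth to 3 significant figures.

H = RT/g for each body.
H_Venus = 190 × 730 / 8.87 = 15637 m.
H_Earth = 287 × 288 / 9.81 = 8425.7 m.
H_Venus/H_Earth = 15637/8425.7 = 1.8559.

H_Venus/H_Earth ≈ 1.86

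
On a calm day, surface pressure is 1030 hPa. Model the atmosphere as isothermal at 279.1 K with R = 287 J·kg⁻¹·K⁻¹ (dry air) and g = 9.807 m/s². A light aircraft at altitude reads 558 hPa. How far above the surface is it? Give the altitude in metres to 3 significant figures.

Scale height: H = RT/g = 287 × 279.1 / 9.807 = 8167.8 m.
Invert the barometric formula: z = H ln(P₀/P).
P₀/P = 1030/558 = 1.8459; ln(1.8459) = 0.61297.
z = 8167.8 × 0.61297 = 5006.6 m.

z ≈ 5010 m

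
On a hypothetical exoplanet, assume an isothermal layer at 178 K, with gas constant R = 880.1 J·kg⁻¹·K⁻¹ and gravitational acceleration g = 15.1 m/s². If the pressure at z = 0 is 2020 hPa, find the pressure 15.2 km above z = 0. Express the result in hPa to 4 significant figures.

Scale height: H = RT/g = 880.1 × 178 / 15.1 = 10375 m.
Barometric formula: P = P₀ exp(−z/H).
z/H = 15200/10375 = 1.4651; exp(−1.4651) = 0.23105.
P = 2020 × 0.23105 = 466.72 hPa.

P ≈ 466.7 hPa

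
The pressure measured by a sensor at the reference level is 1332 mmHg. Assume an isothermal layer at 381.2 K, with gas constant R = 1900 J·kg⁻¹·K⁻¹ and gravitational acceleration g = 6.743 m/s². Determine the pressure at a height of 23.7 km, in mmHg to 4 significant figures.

P ≈ 1068 mmHg

Scale height: H = RT/g = 1900 × 381.2 / 6.743 = 107410 m.
Barometric formula: P = P₀ exp(−z/H).
z/H = 23700/107410 = 0.22065; exp(−0.22065) = 0.80200.
P = 1332 × 0.80200 = 1068.3 mmHg.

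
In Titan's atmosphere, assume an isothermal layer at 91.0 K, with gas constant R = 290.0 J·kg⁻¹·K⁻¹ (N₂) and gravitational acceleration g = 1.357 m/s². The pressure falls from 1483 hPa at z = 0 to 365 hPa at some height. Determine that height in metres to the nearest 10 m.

Scale height: H = RT/g = 290.0 × 91.0 / 1.357 = 19447 m.
Invert the barometric formula: z = H ln(P₀/P).
P₀/P = 1483/365 = 4.0630; ln(4.0630) = 1.4019.
z = 19447 × 1.4019 = 27263 m.

z ≈ 27260 m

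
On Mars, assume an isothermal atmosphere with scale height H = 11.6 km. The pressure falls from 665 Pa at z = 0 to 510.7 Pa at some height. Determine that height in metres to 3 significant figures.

Invert the barometric formula: z = H ln(P₀/P).
P₀/P = 665/510.7 = 1.3021; ln(1.3021) = 0.26398.
z = 11600 × 0.26398 = 3062.2 m.

z ≈ 3060 m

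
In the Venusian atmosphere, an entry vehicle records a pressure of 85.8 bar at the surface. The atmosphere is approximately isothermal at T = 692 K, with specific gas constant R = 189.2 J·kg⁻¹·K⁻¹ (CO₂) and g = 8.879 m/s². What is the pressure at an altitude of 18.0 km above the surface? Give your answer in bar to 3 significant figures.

P ≈ 25.3 bar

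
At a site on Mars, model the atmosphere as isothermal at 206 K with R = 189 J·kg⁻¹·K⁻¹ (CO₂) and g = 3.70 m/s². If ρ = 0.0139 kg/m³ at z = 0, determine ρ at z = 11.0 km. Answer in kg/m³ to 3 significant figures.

ρ ≈ 0.00489 kg/m³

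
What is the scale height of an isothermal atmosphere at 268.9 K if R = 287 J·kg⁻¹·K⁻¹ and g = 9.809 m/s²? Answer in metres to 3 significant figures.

H ≈ 7870 m

The scale height of an isothermal atmosphere is H = RT/g.
H = 287 × 268.9 / 9.809 = 77174/9.809 = 7867.7 m.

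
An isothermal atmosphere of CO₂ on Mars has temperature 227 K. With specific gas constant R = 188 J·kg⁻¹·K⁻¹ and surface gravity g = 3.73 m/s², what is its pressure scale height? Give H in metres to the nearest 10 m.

The scale height of an isothermal atmosphere is H = RT/g.
H = 188 × 227 / 3.73 = 42676/3.73 = 11441 m.

H ≈ 11440 m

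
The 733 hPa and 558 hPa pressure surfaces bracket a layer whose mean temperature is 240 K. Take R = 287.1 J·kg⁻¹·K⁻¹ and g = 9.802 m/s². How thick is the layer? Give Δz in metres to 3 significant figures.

Hypsometric equation: Δz = (R T̄/g) ln(P₁/P₂).
R T̄/g = 287.1 × 240 / 9.802 = 7029.6 m.
ln(733/558) = ln(1.3136) = 0.27277.
Δz = 7029.6 × 0.27277 = 1917.5 m.

Δz ≈ 1920 m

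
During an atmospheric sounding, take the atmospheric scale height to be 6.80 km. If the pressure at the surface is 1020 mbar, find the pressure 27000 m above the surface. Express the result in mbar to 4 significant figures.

P ≈ 19.24 mbar

Barometric formula: P = P₀ exp(−z/H).
z/H = 27000/6800.0 = 3.9706; exp(−3.9706) = 0.018862.
P = 1020 × 0.018862 = 19.239 mbar.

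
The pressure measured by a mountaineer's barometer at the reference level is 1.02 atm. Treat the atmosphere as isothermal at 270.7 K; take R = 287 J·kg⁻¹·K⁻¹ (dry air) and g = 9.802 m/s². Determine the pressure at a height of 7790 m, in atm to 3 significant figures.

Scale height: H = RT/g = 287 × 270.7 / 9.802 = 7926.0 m.
Barometric formula: P = P₀ exp(−z/H).
z/H = 7790.0/7926.0 = 0.98284; exp(−0.98284) = 0.37425.
P = 1.02 × 0.37425 = 0.38174 atm.

P ≈ 0.382 atm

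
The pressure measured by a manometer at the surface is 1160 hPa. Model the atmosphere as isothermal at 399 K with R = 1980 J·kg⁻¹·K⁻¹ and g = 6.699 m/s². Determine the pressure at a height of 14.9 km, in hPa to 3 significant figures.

P ≈ 1020 hPa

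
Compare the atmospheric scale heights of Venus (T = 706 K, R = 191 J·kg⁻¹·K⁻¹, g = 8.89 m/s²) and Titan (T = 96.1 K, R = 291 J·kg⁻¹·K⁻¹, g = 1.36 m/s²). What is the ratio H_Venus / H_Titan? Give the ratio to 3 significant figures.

H = RT/g for each body.
H_Venus = 191 × 706 / 8.89 = 15168 m.
H_Titan = 291 × 96.1 / 1.36 = 20563 m.
H_Venus/H_Titan = 15168/20563 = 0.73764.

H_Venus/H_Titan ≈ 0.738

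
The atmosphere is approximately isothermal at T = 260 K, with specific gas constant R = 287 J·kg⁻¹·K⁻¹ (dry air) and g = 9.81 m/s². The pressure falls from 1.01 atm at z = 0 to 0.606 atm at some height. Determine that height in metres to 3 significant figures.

z ≈ 3890 m

Scale height: H = RT/g = 287 × 260 / 9.81 = 7606.5 m.
Invert the barometric formula: z = H ln(P₀/P).
P₀/P = 1.01/0.606 = 1.6667; ln(1.6667) = 0.51085.
z = 7606.5 × 0.51085 = 3885.8 m.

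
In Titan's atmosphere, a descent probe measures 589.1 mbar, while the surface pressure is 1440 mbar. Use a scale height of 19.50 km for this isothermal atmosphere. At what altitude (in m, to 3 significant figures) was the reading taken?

Invert the barometric formula: z = H ln(P₀/P).
P₀/P = 1440/589.1 = 2.4444; ln(2.4444) = 0.89380.
z = 19500 × 0.89380 = 17429 m.

z ≈ 17400 m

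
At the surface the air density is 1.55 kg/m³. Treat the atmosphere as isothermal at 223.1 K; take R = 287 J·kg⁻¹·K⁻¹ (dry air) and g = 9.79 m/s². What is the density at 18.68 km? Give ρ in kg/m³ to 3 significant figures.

Scale height: H = RT/g = 287 × 223.1 / 9.79 = 6540.3 m.
In an isothermal atmosphere, density decays like pressure: ρ = ρ₀ exp(−z/H).
z/H = 18680/6540.3 = 2.8561; exp(−2.8561) = 0.057493.
ρ = 1.55 × 0.057493 = 0.089114 kg/m³.

ρ ≈ 0.0891 kg/m³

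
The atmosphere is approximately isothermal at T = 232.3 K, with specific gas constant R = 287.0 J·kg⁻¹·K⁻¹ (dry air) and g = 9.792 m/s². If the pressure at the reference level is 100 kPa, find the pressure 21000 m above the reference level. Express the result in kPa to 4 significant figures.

Scale height: H = RT/g = 287.0 × 232.3 / 9.792 = 6808.6 m.
Barometric formula: P = P₀ exp(−z/H).
z/H = 21000/6808.6 = 3.0843; exp(−3.0843) = 0.045762.
P = 100 × 0.045762 = 4.5762 kPa.

P ≈ 4.576 kPa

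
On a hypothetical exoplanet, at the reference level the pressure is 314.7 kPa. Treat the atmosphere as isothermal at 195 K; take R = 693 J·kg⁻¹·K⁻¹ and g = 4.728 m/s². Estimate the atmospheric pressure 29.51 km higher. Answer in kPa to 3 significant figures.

P ≈ 112 kPa

Scale height: H = RT/g = 693 × 195 / 4.728 = 28582 m.
Barometric formula: P = P₀ exp(−z/H).
z/H = 29510/28582 = 1.0325; exp(−1.0325) = 0.35612.
P = 314.7 × 0.35612 = 112.07 kPa.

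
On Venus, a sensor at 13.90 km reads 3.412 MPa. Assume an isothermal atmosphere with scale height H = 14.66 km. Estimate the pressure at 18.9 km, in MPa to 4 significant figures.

Between two levels, P₂ = P₁ exp(−Δz/H) with Δz = z₂ − z₁.
Δz = 18900 − 13900 = 5000.0 m; Δz/H = 5000.0/14660 = 0.34106.
P₂ = 3.412 × exp(−0.34106) = 3.412 × 0.71102 = 2.4260 MPa.

P ≈ 2.426 MPa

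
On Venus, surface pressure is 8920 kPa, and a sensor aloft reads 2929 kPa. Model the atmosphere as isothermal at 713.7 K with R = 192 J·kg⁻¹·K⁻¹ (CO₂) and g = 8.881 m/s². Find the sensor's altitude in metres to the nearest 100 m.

Scale height: H = RT/g = 192 × 713.7 / 8.881 = 15430 m.
Invert the barometric formula: z = H ln(P₀/P).
P₀/P = 8920/2929 = 3.0454; ln(3.0454) = 1.1136.
z = 15430 × 1.1136 = 17183 m.

z ≈ 17200 m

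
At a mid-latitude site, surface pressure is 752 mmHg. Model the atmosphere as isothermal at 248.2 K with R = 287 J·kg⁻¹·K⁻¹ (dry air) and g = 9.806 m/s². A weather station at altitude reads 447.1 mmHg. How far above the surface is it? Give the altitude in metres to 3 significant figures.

Scale height: H = RT/g = 287 × 248.2 / 9.806 = 7264.3 m.
Invert the barometric formula: z = H ln(P₀/P).
P₀/P = 752/447.1 = 1.6820; ln(1.6820) = 0.51998.
z = 7264.3 × 0.51998 = 3777.3 m.

z ≈ 3780 m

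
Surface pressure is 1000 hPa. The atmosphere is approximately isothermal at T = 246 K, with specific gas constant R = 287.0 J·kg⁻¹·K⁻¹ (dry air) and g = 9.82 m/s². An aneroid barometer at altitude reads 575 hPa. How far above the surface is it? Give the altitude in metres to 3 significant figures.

Scale height: H = RT/g = 287.0 × 246 / 9.82 = 7189.6 m.
Invert the barometric formula: z = H ln(P₀/P).
P₀/P = 1000/575 = 1.7391; ln(1.7391) = 0.55337.
z = 7189.6 × 0.55337 = 3978.5 m.

z ≈ 3980 m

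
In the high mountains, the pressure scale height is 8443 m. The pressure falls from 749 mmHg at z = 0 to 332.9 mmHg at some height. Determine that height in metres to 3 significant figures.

z ≈ 6850 m

Invert the barometric formula: z = H ln(P₀/P).
P₀/P = 749/332.9 = 2.2499; ln(2.2499) = 0.81089.
z = 8443.0 × 0.81089 = 6846.3 m.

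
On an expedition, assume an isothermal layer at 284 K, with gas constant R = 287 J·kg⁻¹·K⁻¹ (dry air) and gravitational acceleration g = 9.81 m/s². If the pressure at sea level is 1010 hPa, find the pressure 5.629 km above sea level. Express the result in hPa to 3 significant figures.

P ≈ 513 hPa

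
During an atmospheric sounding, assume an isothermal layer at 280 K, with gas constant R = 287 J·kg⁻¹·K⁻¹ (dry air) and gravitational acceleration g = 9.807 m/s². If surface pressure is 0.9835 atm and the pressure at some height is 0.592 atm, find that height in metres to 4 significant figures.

z ≈ 4159 m

Scale height: H = RT/g = 287 × 280 / 9.807 = 8194.1 m.
Invert the barometric formula: z = H ln(P₀/P).
P₀/P = 0.9835/0.592 = 1.6613; ln(1.6613) = 0.50760.
z = 8194.1 × 0.50760 = 4159.3 m.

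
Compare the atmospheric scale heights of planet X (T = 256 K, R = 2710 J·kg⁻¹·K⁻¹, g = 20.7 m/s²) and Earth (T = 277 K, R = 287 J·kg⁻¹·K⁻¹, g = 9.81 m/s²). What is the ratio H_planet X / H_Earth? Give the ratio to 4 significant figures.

H = RT/g for each body.
H_planet X = 2710 × 256 / 20.7 = 33515 m.
H_Earth = 287 × 277 / 9.81 = 8103.9 m.
H_planet X/H_Earth = 33515/8103.9 = 4.1357.

H_planet X/H_Earth ≈ 4.136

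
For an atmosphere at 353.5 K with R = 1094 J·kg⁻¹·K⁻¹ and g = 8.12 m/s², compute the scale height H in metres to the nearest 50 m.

H ≈ 47650 m

The scale height of an isothermal atmosphere is H = RT/g.
H = 1094 × 353.5 / 8.12 = 386730/8.12 = 47627 m.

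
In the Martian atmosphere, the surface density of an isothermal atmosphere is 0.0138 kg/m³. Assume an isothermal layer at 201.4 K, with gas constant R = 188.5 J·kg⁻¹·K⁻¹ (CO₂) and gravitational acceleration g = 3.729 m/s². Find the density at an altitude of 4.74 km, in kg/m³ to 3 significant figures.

ρ ≈ 0.00866 kg/m³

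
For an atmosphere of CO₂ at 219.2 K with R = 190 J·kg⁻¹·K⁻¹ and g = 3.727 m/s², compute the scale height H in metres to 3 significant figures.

H ≈ 11200 m

The scale height of an isothermal atmosphere is H = RT/g.
H = 190 × 219.2 / 3.727 = 41648/3.727 = 11175 m.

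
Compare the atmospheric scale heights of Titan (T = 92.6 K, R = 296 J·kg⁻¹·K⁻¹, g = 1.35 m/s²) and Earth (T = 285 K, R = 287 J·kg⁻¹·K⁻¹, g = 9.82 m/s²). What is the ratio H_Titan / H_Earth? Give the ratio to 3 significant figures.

H_Titan/H_Earth ≈ 2.44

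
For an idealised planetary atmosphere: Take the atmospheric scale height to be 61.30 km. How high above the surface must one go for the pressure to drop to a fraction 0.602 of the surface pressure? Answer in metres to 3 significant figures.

z ≈ 31100 m

Set P/P₀ = exp(−z/H) = 0.602, so z = −H ln(0.602).
−ln(0.602) = 0.50750; z = 61300 × 0.50750 = 31110 m.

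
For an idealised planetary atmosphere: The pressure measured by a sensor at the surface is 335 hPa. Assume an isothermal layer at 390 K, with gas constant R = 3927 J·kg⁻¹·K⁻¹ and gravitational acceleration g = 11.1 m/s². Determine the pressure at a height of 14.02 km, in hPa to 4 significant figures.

P ≈ 302.6 hPa

Scale height: H = RT/g = 3927 × 390 / 11.1 = 137980 m.
Barometric formula: P = P₀ exp(−z/H).
z/H = 14020/137980 = 0.10161; exp(−0.10161) = 0.90338.
P = 335 × 0.90338 = 302.63 hPa.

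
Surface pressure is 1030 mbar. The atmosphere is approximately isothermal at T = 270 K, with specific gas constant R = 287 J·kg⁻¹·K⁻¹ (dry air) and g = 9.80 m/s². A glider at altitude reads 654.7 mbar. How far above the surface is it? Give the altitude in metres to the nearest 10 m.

Scale height: H = RT/g = 287 × 270 / 9.80 = 7907.1 m.
Invert the barometric formula: z = H ln(P₀/P).
P₀/P = 1030/654.7 = 1.5732; ln(1.5732) = 0.45311.
z = 7907.1 × 0.45311 = 3582.8 m.

z ≈ 3580 m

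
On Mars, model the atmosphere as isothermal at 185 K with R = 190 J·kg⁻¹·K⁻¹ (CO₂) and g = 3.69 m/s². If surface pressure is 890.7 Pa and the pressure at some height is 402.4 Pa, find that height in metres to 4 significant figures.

z ≈ 7569 m

Scale height: H = RT/g = 190 × 185 / 3.69 = 9525.7 m.
Invert the barometric formula: z = H ln(P₀/P).
P₀/P = 890.7/402.4 = 2.2135; ln(2.2135) = 0.79457.
z = 9525.7 × 0.79457 = 7568.8 m.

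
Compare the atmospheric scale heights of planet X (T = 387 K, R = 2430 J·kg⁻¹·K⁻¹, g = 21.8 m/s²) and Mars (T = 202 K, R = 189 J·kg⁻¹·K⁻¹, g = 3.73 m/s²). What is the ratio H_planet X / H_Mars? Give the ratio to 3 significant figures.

H = RT/g for each body.
H_planet X = 2430 × 387 / 21.8 = 43138 m.
H_Mars = 189 × 202 / 3.73 = 10235 m.
H_planet X/H_Mars = 43138/10235 = 4.2148.

H_planet X/H_Mars ≈ 4.21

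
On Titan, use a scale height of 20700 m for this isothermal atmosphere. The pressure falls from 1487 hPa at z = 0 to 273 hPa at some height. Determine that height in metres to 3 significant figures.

z ≈ 35100 m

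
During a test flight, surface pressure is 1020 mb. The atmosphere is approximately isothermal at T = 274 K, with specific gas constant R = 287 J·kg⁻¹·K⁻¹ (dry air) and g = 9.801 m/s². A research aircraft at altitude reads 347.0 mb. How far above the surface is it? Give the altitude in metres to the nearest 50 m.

Scale height: H = RT/g = 287 × 274 / 9.801 = 8023.5 m.
Invert the barometric formula: z = H ln(P₀/P).
P₀/P = 1020/347.0 = 2.9395; ln(2.9395) = 1.0782.
z = 8023.5 × 1.0782 = 8650.9 m.

z ≈ 8650 m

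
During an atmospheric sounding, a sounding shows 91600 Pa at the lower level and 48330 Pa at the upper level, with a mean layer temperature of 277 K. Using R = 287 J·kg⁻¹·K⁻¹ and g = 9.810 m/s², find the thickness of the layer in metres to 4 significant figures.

Δz ≈ 5181 m

Hypsometric equation: Δz = (R T̄/g) ln(P₁/P₂).
R T̄/g = 287 × 277 / 9.810 = 8103.9 m.
ln(91600/48330) = ln(1.8953) = 0.63938.
Δz = 8103.9 × 0.63938 = 5181.5 m.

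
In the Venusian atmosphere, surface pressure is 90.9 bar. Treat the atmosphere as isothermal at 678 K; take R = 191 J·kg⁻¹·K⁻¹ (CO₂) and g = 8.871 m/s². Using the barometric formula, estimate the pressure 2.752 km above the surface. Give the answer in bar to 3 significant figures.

P ≈ 75.3 bar

Scale height: H = RT/g = 191 × 678 / 8.871 = 14598 m.
Barometric formula: P = P₀ exp(−z/H).
z/H = 2752.0/14598 = 0.18852; exp(−0.18852) = 0.82818.
P = 90.9 × 0.82818 = 75.282 bar.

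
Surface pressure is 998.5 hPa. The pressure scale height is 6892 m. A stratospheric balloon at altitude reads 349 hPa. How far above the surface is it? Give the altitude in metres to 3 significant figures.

Invert the barometric formula: z = H ln(P₀/P).
P₀/P = 998.5/349 = 2.8610; ln(2.8610) = 1.0512.
z = 6892.0 × 1.0512 = 7244.9 m.

z ≈ 7240 m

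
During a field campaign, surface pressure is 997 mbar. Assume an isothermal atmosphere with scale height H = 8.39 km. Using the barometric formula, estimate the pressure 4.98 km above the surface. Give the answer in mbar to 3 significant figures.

Barometric formula: P = P₀ exp(−z/H).
z/H = 4980.0/8390.0 = 0.59356; exp(−0.59356) = 0.55236.
P = 997 × 0.55236 = 550.70 mbar.

P ≈ 551 mbar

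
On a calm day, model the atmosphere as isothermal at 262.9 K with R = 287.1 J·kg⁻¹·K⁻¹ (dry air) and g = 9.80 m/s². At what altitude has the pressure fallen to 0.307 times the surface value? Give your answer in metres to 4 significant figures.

Scale height: H = RT/g = 287.1 × 262.9 / 9.80 = 7701.9 m.
Set P/P₀ = exp(−z/H) = 0.307, so z = −H ln(0.307).
−ln(0.307) = 1.1809; z = 7701.9 × 1.1809 = 9095.2 m.

z ≈ 9095 m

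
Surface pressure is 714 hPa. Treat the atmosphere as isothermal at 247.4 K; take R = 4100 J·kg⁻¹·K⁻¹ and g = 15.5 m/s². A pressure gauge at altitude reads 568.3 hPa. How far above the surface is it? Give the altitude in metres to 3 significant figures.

z ≈ 14900 m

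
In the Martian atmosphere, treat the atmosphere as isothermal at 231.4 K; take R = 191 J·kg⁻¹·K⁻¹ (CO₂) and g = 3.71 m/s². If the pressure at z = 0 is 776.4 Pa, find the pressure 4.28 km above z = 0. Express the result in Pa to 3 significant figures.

P ≈ 542 Pa

Scale height: H = RT/g = 191 × 231.4 / 3.71 = 11913 m.
Barometric formula: P = P₀ exp(−z/H).
z/H = 4280.0/11913 = 0.35927; exp(−0.35927) = 0.69819.
P = 776.4 × 0.69819 = 542.07 Pa.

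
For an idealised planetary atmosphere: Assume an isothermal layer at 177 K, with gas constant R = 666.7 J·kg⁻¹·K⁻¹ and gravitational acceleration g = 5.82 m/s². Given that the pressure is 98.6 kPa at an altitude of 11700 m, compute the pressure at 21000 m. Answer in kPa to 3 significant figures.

Scale height: H = RT/g = 666.7 × 177 / 5.82 = 20276 m.
Between two levels, P₂ = P₁ exp(−Δz/H) with Δz = z₂ − z₁.
Δz = 21000 − 11700 = 9300.0 m; Δz/H = 9300.0/20276 = 0.45867.
P₂ = 98.6 × exp(−0.45867) = 98.6 × 0.63212 = 62.327 kPa.

P ≈ 62.3 kPa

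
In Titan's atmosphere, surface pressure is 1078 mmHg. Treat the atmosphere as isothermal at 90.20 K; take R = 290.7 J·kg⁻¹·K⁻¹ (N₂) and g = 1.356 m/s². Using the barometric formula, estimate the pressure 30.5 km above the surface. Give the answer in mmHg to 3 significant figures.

Scale height: H = RT/g = 290.7 × 90.20 / 1.356 = 19337 m.
Barometric formula: P = P₀ exp(−z/H).
z/H = 30500/19337 = 1.5773; exp(−1.5773) = 0.20653.
P = 1078 × 0.20653 = 222.64 mmHg.

P ≈ 223 mmHg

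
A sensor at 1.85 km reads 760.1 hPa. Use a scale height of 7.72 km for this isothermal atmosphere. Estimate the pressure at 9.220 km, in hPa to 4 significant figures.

P ≈ 292.6 hPa

Between two levels, P₂ = P₁ exp(−Δz/H) with Δz = z₂ − z₁.
Δz = 9220.0 − 1850.0 = 7370.0 m; Δz/H = 7370.0/7720.0 = 0.95466.
P₂ = 760.1 × exp(−0.95466) = 760.1 × 0.38494 = 292.59 hPa.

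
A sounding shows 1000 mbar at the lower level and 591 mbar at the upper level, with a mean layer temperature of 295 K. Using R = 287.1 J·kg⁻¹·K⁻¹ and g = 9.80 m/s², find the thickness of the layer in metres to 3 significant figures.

Hypsometric equation: Δz = (R T̄/g) ln(P₁/P₂).
R T̄/g = 287.1 × 295 / 9.80 = 8642.3 m.
ln(1000/591) = ln(1.6920) = 0.52591.
Δz = 8642.3 × 0.52591 = 4545.1 m.

Δz ≈ 4550 m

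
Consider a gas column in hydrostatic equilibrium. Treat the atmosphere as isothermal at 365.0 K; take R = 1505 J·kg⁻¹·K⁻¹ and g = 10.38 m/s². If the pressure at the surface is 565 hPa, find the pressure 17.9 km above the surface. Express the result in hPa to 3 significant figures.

P ≈ 403 hPa

Scale height: H = RT/g = 1505 × 365.0 / 10.38 = 52921 m.
Barometric formula: P = P₀ exp(−z/H).
z/H = 17900/52921 = 0.33824; exp(−0.33824) = 0.71302.
P = 565 × 0.71302 = 402.86 hPa.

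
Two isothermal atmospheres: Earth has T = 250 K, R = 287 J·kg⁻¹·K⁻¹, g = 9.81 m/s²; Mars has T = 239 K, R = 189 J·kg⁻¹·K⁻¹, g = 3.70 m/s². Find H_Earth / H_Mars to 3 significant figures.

H = RT/g for each body.
H_Earth = 287 × 250 / 9.81 = 7314.0 m.
H_Mars = 189 × 239 / 3.70 = 12208 m.
H_Earth/H_Mars = 7314.0/12208 = 0.59912.

H_Earth/H_Mars ≈ 0.599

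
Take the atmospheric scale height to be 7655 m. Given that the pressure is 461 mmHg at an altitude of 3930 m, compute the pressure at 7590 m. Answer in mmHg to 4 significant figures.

P ≈ 285.8 mmHg

Between two levels, P₂ = P₁ exp(−Δz/H) with Δz = z₂ − z₁.
Δz = 7590.0 − 3930.0 = 3660.0 m; Δz/H = 3660.0/7655.0 = 0.47812.
P₂ = 461 × exp(−0.47812) = 461 × 0.61995 = 285.80 mmHg.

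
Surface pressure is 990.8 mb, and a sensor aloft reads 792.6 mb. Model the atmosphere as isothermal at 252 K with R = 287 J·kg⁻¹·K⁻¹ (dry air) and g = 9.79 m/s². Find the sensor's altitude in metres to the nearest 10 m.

Scale height: H = RT/g = 287 × 252 / 9.79 = 7387.5 m.
Invert the barometric formula: z = H ln(P₀/P).
P₀/P = 990.8/792.6 = 1.2501; ln(1.2501) = 0.22322.
z = 7387.5 × 0.22322 = 1649.0 m.

z ≈ 1650 m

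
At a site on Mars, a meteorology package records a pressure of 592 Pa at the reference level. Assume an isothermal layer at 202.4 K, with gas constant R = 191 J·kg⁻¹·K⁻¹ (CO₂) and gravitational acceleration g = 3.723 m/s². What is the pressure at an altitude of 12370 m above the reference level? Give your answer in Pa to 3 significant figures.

P ≈ 180 Pa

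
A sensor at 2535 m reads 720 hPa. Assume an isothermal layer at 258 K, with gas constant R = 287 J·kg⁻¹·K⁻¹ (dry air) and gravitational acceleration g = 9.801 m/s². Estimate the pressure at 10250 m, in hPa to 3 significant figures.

P ≈ 259 hPa

Scale height: H = RT/g = 287 × 258 / 9.801 = 7554.9 m.
Between two levels, P₂ = P₁ exp(−Δz/H) with Δz = z₂ − z₁.
Δz = 10250 − 2535.0 = 7715.0 m; Δz/H = 7715.0/7554.9 = 1.0212.
P₂ = 720 × exp(−1.0212) = 720 × 0.36016 = 259.32 hPa.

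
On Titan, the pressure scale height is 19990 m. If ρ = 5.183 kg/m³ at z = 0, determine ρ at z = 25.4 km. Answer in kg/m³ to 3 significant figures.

In an isothermal atmosphere, density decays like pressure: ρ = ρ₀ exp(−z/H).
z/H = 25400/19990 = 1.2706; exp(−1.2706) = 0.28066.
ρ = 5.183 × 0.28066 = 1.4547 kg/m³.

ρ ≈ 1.45 kg/m³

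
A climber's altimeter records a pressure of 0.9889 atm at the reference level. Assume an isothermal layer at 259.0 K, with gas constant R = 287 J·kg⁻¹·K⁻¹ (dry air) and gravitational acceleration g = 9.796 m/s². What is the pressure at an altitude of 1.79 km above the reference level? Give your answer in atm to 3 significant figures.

Scale height: H = RT/g = 287 × 259.0 / 9.796 = 7588.1 m.
Barometric formula: P = P₀ exp(−z/H).
z/H = 1790.0/7588.1 = 0.23590; exp(−0.23590) = 0.78986.
P = 0.9889 × 0.78986 = 0.78109 atm.

P ≈ 0.781 atm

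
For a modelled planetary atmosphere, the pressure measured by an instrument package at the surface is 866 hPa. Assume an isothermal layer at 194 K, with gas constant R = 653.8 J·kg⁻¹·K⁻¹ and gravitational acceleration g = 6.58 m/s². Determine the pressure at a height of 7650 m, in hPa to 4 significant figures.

P ≈ 582.3 hPa

Scale height: H = RT/g = 653.8 × 194 / 6.58 = 19276 m.
Barometric formula: P = P₀ exp(−z/H).
z/H = 7650.0/19276 = 0.39687; exp(−0.39687) = 0.67242.
P = 866 × 0.67242 = 582.32 hPa.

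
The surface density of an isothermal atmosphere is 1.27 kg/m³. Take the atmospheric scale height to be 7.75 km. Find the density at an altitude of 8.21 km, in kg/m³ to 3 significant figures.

In an isothermal atmosphere, density decays like pressure: ρ = ρ₀ exp(−z/H).
z/H = 8210.0/7750.0 = 1.0594; exp(−1.0594) = 0.34666.
ρ = 1.27 × 0.34666 = 0.44026 kg/m³.

ρ ≈ 0.440 kg/m³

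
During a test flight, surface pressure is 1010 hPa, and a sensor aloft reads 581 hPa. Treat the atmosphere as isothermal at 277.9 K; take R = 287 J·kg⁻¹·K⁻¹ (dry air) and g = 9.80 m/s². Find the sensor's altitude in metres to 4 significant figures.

z ≈ 4500 m

Scale height: H = RT/g = 287 × 277.9 / 9.80 = 8138.5 m.
Invert the barometric formula: z = H ln(P₀/P).
P₀/P = 1010/581 = 1.7384; ln(1.7384) = 0.55297.
z = 8138.5 × 0.55297 = 4500.3 m.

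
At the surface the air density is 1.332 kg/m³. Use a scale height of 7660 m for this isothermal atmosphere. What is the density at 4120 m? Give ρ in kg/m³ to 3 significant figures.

In an isothermal atmosphere, density decays like pressure: ρ = ρ₀ exp(−z/H).
z/H = 4120.0/7660.0 = 0.53786; exp(−0.53786) = 0.58400.
ρ = 1.332 × 0.58400 = 0.77789 kg/m³.

ρ ≈ 0.778 kg/m³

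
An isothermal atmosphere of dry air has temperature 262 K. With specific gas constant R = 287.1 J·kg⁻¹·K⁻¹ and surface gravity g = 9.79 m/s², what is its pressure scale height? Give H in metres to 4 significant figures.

The scale height of an isothermal atmosphere is H = RT/g.
H = 287.1 × 262 / 9.79 = 75220/9.79 = 7683.4 m.

H ≈ 7683 m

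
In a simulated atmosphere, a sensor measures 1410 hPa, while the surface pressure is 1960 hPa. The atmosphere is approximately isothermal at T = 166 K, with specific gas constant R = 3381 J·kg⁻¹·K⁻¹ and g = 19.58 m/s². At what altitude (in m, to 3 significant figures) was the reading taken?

Scale height: H = RT/g = 3381 × 166 / 19.58 = 28664 m.
Invert the barometric formula: z = H ln(P₀/P).
P₀/P = 1960/1410 = 1.3901; ln(1.3901) = 0.32938.
z = 28664 × 0.32938 = 9441.3 m.

z ≈ 9440 m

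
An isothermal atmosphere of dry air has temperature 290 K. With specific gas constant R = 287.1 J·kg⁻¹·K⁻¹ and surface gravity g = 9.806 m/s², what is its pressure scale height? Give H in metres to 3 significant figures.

H ≈ 8490 m

The scale height of an isothermal atmosphere is H = RT/g.
H = 287.1 × 290 / 9.806 = 83259/9.806 = 8490.6 m.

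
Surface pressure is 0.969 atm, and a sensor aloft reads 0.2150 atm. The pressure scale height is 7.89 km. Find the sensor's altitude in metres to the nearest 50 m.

Invert the barometric formula: z = H ln(P₀/P).
P₀/P = 0.969/0.2150 = 4.5070; ln(4.5070) = 1.5056.
z = 7890.0 × 1.5056 = 11879 m.

z ≈ 11900 m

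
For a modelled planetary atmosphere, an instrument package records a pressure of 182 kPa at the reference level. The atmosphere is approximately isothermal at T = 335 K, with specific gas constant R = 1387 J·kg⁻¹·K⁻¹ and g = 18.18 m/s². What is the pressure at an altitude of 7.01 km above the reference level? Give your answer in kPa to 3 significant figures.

P ≈ 138 kPa

Scale height: H = RT/g = 1387 × 335 / 18.18 = 25558 m.
Barometric formula: P = P₀ exp(−z/H).
z/H = 7010.0/25558 = 0.27428; exp(−0.27428) = 0.76012.
P = 182 × 0.76012 = 138.34 kPa.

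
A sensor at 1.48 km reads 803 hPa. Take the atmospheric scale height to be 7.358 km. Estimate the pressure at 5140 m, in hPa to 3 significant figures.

P ≈ 488 hPa

Between two levels, P₂ = P₁ exp(−Δz/H) with Δz = z₂ − z₁.
Δz = 5140.0 − 1480.0 = 3660.0 m; Δz/H = 3660.0/7358.0 = 0.49742.
P₂ = 803 × exp(−0.49742) = 803 × 0.60810 = 488.30 hPa.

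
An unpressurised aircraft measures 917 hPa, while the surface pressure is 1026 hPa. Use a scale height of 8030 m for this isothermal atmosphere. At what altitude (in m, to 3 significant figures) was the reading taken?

z ≈ 902 m

Invert the barometric formula: z = H ln(P₀/P).
P₀/P = 1026/917 = 1.1189; ln(1.1189) = 0.11235.
z = 8030.0 × 0.11235 = 902.17 m.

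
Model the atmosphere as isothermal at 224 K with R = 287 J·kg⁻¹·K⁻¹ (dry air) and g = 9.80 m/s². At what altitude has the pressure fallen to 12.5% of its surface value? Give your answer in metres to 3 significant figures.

Scale height: H = RT/g = 287 × 224 / 9.80 = 6560.0 m.
Set P/P₀ = exp(−z/H) = 0.125, so z = −H ln(0.125).
−ln(0.125) = 2.0794; z = 6560.0 × 2.0794 = 13641 m.

z ≈ 13600 m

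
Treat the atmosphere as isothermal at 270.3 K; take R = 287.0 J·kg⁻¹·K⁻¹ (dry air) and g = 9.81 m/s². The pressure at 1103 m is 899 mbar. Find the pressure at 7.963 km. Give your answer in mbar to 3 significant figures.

Scale height: H = RT/g = 287.0 × 270.3 / 9.81 = 7907.9 m.
Between two levels, P₂ = P₁ exp(−Δz/H) with Δz = z₂ − z₁.
Δz = 7963.0 − 1103.0 = 6860.0 m; Δz/H = 6860.0/7907.9 = 0.86749.
P₂ = 899 × exp(−0.86749) = 899 × 0.42000 = 377.58 mbar.

P ≈ 378 mbar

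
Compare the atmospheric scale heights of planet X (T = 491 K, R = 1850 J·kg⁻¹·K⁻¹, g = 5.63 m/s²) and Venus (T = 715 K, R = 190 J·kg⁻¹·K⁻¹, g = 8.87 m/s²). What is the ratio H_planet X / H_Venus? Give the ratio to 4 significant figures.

H = RT/g for each body.
H_planet X = 1850 × 491 / 5.63 = 161340 m.
H_Venus = 190 × 715 / 8.87 = 15316 m.
H_planet X/H_Venus = 161340/15316 = 10.534.

H_planet X/H_Venus ≈ 10.53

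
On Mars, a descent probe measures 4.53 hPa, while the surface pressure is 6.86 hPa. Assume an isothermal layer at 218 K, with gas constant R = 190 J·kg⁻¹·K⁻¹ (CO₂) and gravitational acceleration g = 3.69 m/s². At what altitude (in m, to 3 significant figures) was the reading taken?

z ≈ 4660 m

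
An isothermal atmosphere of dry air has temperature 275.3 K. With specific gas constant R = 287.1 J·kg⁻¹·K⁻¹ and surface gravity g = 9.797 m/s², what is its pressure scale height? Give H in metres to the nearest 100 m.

H ≈ 8100 m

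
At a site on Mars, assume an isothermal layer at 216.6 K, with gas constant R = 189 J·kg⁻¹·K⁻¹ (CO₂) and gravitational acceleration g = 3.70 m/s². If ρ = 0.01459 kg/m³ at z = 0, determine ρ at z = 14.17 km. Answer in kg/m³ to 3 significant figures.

ρ ≈ 0.00405 kg/m³

Scale height: H = RT/g = 189 × 216.6 / 3.70 = 11064 m.
In an isothermal atmosphere, density decays like pressure: ρ = ρ₀ exp(−z/H).
z/H = 14170/11064 = 1.2807; exp(−1.2807) = 0.27784.
ρ = 0.01459 × 0.27784 = 0.0040537 kg/m³.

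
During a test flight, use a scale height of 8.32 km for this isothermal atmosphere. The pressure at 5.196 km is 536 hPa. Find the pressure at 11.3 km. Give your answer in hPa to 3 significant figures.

Between two levels, P₂ = P₁ exp(−Δz/H) with Δz = z₂ − z₁.
Δz = 11300 − 5196.0 = 6104.0 m; Δz/H = 6104.0/8320.0 = 0.73365.
P₂ = 536 × exp(−0.73365) = 536 × 0.48015 = 257.36 hPa.

P ≈ 257 hPa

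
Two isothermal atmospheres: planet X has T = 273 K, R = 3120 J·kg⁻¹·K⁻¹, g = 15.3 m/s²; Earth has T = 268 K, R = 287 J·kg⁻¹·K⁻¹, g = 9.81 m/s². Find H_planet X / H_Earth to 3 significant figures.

H = RT/g for each body.
H_planet X = 3120 × 273 / 15.3 = 55671 m.
H_Earth = 287 × 268 / 9.81 = 7840.6 m.
H_planet X/H_Earth = 55671/7840.6 = 7.1003.

H_planet X/H_Earth ≈ 7.10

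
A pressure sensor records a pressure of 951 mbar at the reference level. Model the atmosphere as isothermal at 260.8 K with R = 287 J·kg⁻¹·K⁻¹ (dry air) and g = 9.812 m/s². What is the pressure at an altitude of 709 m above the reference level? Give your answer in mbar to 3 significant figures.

P ≈ 867 mbar

Scale height: H = RT/g = 287 × 260.8 / 9.812 = 7628.4 m.
Barometric formula: P = P₀ exp(−z/H).
z/H = 709.00/7628.4 = 0.092942; exp(−0.092942) = 0.91125.
P = 951 × 0.91125 = 866.60 mbar.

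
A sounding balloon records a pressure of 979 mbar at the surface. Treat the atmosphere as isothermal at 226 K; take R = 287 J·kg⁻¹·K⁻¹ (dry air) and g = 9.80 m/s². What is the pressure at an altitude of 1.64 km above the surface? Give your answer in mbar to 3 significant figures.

P ≈ 764 mbar

Scale height: H = RT/g = 287 × 226 / 9.80 = 6618.6 m.
Barometric formula: P = P₀ exp(−z/H).
z/H = 1640.0/6618.6 = 0.24779; exp(−0.24779) = 0.78052.
P = 979 × 0.78052 = 764.13 mbar.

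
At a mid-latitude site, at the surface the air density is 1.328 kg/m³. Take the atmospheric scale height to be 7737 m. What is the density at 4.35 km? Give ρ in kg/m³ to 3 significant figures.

ρ ≈ 0.757 kg/m³

In an isothermal atmosphere, density decays like pressure: ρ = ρ₀ exp(−z/H).
z/H = 4350.0/7737.0 = 0.56223; exp(−0.56223) = 0.56994.
ρ = 1.328 × 0.56994 = 0.75688 kg/m³.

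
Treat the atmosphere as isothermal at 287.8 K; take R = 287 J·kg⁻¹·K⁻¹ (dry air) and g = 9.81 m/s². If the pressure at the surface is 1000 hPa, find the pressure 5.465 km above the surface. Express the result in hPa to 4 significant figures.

Scale height: H = RT/g = 287 × 287.8 / 9.81 = 8419.8 m.
Barometric formula: P = P₀ exp(−z/H).
z/H = 5465.0/8419.8 = 0.64907; exp(−0.64907) = 0.52253.
P = 1000 × 0.52253 = 522.53 hPa.

P ≈ 522.5 hPa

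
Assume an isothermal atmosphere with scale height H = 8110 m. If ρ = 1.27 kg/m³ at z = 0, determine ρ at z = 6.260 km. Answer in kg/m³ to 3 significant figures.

In an isothermal atmosphere, density decays like pressure: ρ = ρ₀ exp(−z/H).
z/H = 6260.0/8110.0 = 0.77189; exp(−0.77189) = 0.46214.
ρ = 1.27 × 0.46214 = 0.58692 kg/m³.

ρ ≈ 0.587 kg/m³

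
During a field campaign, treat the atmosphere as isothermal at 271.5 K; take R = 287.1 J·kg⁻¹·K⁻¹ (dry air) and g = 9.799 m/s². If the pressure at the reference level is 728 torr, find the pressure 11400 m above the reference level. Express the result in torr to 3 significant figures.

P ≈ 174 torr

Scale height: H = RT/g = 287.1 × 271.5 / 9.799 = 7954.7 m.
Barometric formula: P = P₀ exp(−z/H).
z/H = 11400/7954.7 = 1.4331; exp(−1.4331) = 0.23857.
P = 728 × 0.23857 = 173.68 torr.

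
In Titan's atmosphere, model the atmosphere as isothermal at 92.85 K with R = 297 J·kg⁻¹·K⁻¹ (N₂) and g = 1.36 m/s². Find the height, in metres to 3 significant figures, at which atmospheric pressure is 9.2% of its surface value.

z ≈ 48400 m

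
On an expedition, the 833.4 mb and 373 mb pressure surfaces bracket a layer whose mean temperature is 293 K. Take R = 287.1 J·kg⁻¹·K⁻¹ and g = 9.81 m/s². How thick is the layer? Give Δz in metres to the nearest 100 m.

Hypsometric equation: Δz = (R T̄/g) ln(P₁/P₂).
R T̄/g = 287.1 × 293 / 9.81 = 8575.0 m.
ln(833.4/373) = ln(2.2343) = 0.80393.
Δz = 8575.0 × 0.80393 = 6893.7 m.

Δz ≈ 6900 m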